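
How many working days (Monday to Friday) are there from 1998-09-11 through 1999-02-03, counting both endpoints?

1998-09-11 is a Friday.
That's 146 days from start to end, counting both.
146 = 7 × 20 + 6, so there are 20 full weeks plus 6 extra days.
Each full week contributes 5 weekdays (Mon–Fri): 20 × 5 = 100.
The 6 extra days are Fri, Sat, Sun, Mon, Tue, Wed — 4 of them qualify.
Total: 100 + 4 = 104.

104 weekdays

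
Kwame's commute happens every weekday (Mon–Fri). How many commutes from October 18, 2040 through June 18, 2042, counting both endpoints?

October 18, 2040 is a Thursday.
The range spans 609 days (inclusive of both endpoints).
609 = 7 × 87, so the span is exactly 87 full weeks.
Each full week contributes 5 weekdays (Mon–Fri): 87 × 5 = 435.
Total: 435.

435 weekdays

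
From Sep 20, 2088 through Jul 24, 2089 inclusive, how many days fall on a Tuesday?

Sep 20, 2088 is a Monday.
The range spans 308 days (inclusive of both endpoints).
308 = 7 × 44, so the span is exactly 44 full weeks.
Each full week contributes one Tuesday: 44 so far.

44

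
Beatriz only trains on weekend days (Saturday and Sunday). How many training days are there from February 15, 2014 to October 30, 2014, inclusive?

74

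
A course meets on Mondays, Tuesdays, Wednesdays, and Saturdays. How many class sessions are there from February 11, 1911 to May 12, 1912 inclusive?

261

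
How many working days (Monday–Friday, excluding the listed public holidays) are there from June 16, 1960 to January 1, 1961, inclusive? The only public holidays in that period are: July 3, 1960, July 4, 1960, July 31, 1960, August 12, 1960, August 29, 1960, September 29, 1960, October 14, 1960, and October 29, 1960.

137 working days

June 16, 1960 is a Thursday.
From June 16, 1960 to January 1, 1961 is 200 days inclusive.
200 = 7 × 28 + 4, so there are 28 full weeks plus 4 extra days.
Each full week contributes 5 weekdays (Mon–Fri): 28 × 5 = 140.
The 4 extra days are Thu, Fri, Sat, Sun — 2 of them qualify.
Total: 140 + 2 = 142.
Holidays: July 3, 1960 (Sun); July 4, 1960 (Mon); July 31, 1960 (Sun); August 12, 1960 (Fri); August 29, 1960 (Mon); September 29, 1960 (Thu); October 14, 1960 (Fri); October 29, 1960 (Sat).
5 of the 8 holidays fall on weekdays; the rest are weekends and were already excluded.
Business days: 142 − 5 = 137.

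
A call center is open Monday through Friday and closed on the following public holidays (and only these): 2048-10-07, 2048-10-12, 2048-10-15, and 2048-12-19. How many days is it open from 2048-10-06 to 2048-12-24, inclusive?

55 business days

2048-10-06 is a Tuesday.
The range spans 80 days (inclusive of both endpoints).
80 = 7 × 11 + 3, so there are 11 full weeks plus 3 extra days.
Each full week contributes 5 weekdays (Mon–Fri): 11 × 5 = 55.
The 3 extra days are Tuesday, Wednesday, Thursday — 3 of them qualify.
Total: 55 + 3 = 58.
Holidays: 2048-10-07 (Wed); 2048-10-12 (Mon); 2048-10-15 (Thu); 2048-12-19 (Sat).
3 of the 4 holidays fall on weekdays; the rest are weekends and were already excluded.
Business days: 58 − 3 = 55.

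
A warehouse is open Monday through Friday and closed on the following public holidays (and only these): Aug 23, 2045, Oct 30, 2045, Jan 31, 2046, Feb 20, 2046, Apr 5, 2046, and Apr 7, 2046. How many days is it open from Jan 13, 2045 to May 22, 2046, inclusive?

348

Jan 13, 2045 is a Friday.
The range spans 495 days (inclusive of both endpoints).
495 = 7 × 70 + 5, so there are 70 full weeks plus 5 extra days.
Each full week contributes 5 weekdays (Mon–Fri): 70 × 5 = 350.
The 5 extra days are Friday, Saturday, Sunday, Monday, Tuesday — 3 of them qualify.
Total: 350 + 3 = 353.
Holidays: Aug 23, 2045 (Wed); Oct 30, 2045 (Mon); Jan 31, 2046 (Wed); Feb 20, 2046 (Tue); Apr 5, 2046 (Thu); Apr 7, 2046 (Sat).
5 of the 6 holidays fall on weekdays; the rest are weekends and were already excluded.
Business days: 353 − 5 = 348.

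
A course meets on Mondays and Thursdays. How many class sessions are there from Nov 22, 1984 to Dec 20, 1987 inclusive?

321

Nov 22, 1984 is a Thursday.
That's 1124 days from start to end, counting both.
1124 = 7 × 160 + 4, so there are 160 full weeks plus 4 extra days.
Each full week contributes 2 days from the set (Mon, Thu): 160 × 2 = 320.
The 4 extra days are Thursday, Friday, Saturday, Sunday — 1 of them qualifies.
Total: 320 + 1 = 321.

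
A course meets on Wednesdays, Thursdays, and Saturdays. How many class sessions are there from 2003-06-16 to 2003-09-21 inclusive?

2003-06-16 is a Monday.
From 2003-06-16 to 2003-09-21 is 98 days inclusive.
98 = 7 × 14, so the span is exactly 14 full weeks.
Each full week contributes 3 days from the set (Wed, Thu, Sat): 14 × 3 = 42.

42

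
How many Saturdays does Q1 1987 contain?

1 January 1987 is a Thursday.
That's 90 days from start to end, counting both.
90 = 7 × 12 + 6, so there are 12 full weeks plus 6 extra days.
Each full week contributes one Saturday: 12 so far.
The 6 extra days are Thu, Fri, Sat, Sun, Mon, Tue — 1 of them qualifies.
Total: 12 + 1 = 13.

13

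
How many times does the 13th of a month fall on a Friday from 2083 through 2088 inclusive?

Friday-the-13ths by year:
2083: Aug
2084: Oct
2085: Apr, Jul
2086: Sep, Dec
2087: Jun
2088: Feb, Aug

9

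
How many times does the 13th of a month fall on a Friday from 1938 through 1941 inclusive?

Friday-the-13ths by year:
1938: May
1939: Jan, Oct
1940: Sep, Dec
1941: Jun

6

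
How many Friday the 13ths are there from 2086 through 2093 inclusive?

Friday-the-13ths by year:
2086: Sep, Dec
2087: Jun
2088: Feb, Aug
2089: May
2090: Jan, Oct
2091: Apr, Jul
2092: Jun
2093: Feb, Mar, Nov

14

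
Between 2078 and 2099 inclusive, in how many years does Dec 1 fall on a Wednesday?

Day of week of December 1 in each year:
2078: Thu, 2079: Fri, 2080: Sun, 2081: Mon, 2082: Tue, 2083: Wed ✓, 2084: Fri, 2085: Sat, 2086: Sun, 2087: Mon, 2088: Wed ✓, 2089: Thu, 2090: Fri, 2091: Sat, 2092: Mon, 2093: Tue, 2094: Wed ✓, 2095: Thu, 2096: Sat, 2097: Sun, 2098: Mon, 2099: Tue
Wednesdays: 2083, 2088, 2094.

3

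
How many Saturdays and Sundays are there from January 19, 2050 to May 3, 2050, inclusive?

January 19, 2050 is a Wednesday.
That's 105 days from start to end, counting both.
105 = 7 × 15, so the span is exactly 15 full weeks.
Each full week contributes 2 weekend days (Sat, Sun): 15 × 2 = 30.
Total: 30.

30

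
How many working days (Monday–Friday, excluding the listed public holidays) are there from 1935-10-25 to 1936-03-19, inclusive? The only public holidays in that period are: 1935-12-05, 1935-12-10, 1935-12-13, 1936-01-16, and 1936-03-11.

100

1935-10-25 is a Friday.
From 1935-10-25 to 1936-03-19 is 147 days inclusive.
147 = 7 × 21, so the span is exactly 21 full weeks.
Each full week contributes 5 weekdays (Mon–Fri): 21 × 5 = 105.
Holidays: 1935-12-05 (Thu); 1935-12-10 (Tue); 1935-12-13 (Fri); 1936-01-16 (Thu); 1936-03-11 (Wed).
All 5 holidays fall on weekdays, so subtract 5.
Business days: 105 − 5 = 100.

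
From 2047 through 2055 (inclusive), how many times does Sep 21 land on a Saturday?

Day of week of September 21 in each year:
2047: Sat ✓, 2048: Mon, 2049: Tue, 2050: Wed, 2051: Thu, 2052: Sat ✓, 2053: Sun, 2054: Mon, 2055: Tue
Saturdays: 2047, 2052.

2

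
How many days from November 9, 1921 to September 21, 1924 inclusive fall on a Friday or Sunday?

November 9, 1921 is a Wednesday.
The range spans 1048 days (inclusive of both endpoints).
1048 = 7 × 149 + 5, so there are 149 full weeks plus 5 extra days.
Each full week contributes 2 days from the set (Fri, Sun): 149 × 2 = 298.
The 5 extra days are Wed, Thu, Fri, Sat, Sun — 2 of them qualify.
Total: 298 + 2 = 300.

300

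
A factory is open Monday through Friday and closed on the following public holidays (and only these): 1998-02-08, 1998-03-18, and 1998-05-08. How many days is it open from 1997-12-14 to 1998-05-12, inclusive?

105 business days

1997-12-14 is a Sunday.
The range spans 150 days (inclusive of both endpoints).
150 = 7 × 21 + 3, so there are 21 full weeks plus 3 extra days.
Each full week contributes 5 weekdays (Mon–Fri): 21 × 5 = 105.
The 3 extra days are Sunday, Monday, Tuesday — 2 of them qualify.
Total: 105 + 2 = 107.
Holidays: 1998-02-08 (Sun); 1998-03-18 (Wed); 1998-05-08 (Fri).
2 of the 3 holidays fall on weekdays; the rest are weekends and were already excluded.
Business days: 107 − 2 = 105.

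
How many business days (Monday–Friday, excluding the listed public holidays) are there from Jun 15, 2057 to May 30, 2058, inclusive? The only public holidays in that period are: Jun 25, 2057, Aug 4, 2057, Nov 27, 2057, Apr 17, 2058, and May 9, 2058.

246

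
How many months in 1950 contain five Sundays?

5

A month has five Sundays exactly when Sunday falls within its first (length − 28) days.
Jan: 31 days, starts Sun → 5 of Sun, Mon, Tue ✓
Feb: 28 days, starts Wed → 5 of (none)
Mar: 31 days, starts Wed → 5 of Wed, Thu, Fri
Apr: 30 days, starts Sat → 5 of Sat, Sun ✓
May: 31 days, starts Mon → 5 of Mon, Tue, Wed
Jun: 30 days, starts Thu → 5 of Thu, Fri
Jul: 31 days, starts Sat → 5 of Sat, Sun, Mon ✓
Aug: 31 days, starts Tue → 5 of Tue, Wed, Thu
Sep: 30 days, starts Fri → 5 of Fri, Sat
Oct: 31 days, starts Sun → 5 of Sun, Mon, Tue ✓
Nov: 30 days, starts Wed → 5 of Wed, Thu
Dec: 31 days, starts Fri → 5 of Fri, Sat, Sun ✓
Months with five Sundays: Jan, Apr, Jul, Oct, Dec.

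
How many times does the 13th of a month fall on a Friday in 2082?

3

The 13th falls on a Friday when the month's 13th has weekday Fri.
Jan 13 is Tue; Feb 13 is Fri ✓; Mar 13 is Fri ✓; Apr 13 is Mon; May 13 is Wed; Jun 13 is Sat; Jul 13 is Mon; Aug 13 is Thu; Sep 13 is Sun; Oct 13 is Tue; Nov 13 is Fri ✓; Dec 13 is Sun.
Friday the 13ths: Feb, Mar, Nov.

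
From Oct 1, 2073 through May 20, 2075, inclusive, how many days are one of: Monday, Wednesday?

171

Oct 1, 2073 is a Sunday.
From Oct 1, 2073 to May 20, 2075 is 597 days inclusive.
597 = 7 × 85 + 2, so there are 85 full weeks plus 2 extra days.
Each full week contributes 2 days from the set (Mon, Wed): 85 × 2 = 170.
The 2 extra days are Sunday, Monday — 1 of them qualifies.
Total: 170 + 1 = 171.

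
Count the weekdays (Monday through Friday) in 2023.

1 January 2023 is a Sunday.
From 1 January 2023 to 31 December 2023 is 365 days inclusive.
365 = 7 × 52 + 1, so there are 52 full weeks plus 1 extra day.
Each full week contributes 5 weekdays (Mon–Fri): 52 × 5 = 260.
The 1 extra day is Sun — none qualify.
Total: 260 + 0 = 260.

260 weekdays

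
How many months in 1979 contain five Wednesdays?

4

A month has five Wednesdays exactly when Wednesday falls within its first (length − 28) days.
Jan: 31 days, starts Mon → 5 of Mon, Tue, Wed ✓
Feb: 28 days, starts Thu → 5 of (none)
Mar: 31 days, starts Thu → 5 of Thu, Fri, Sat
Apr: 30 days, starts Sun → 5 of Sun, Mon
May: 31 days, starts Tue → 5 of Tue, Wed, Thu ✓
Jun: 30 days, starts Fri → 5 of Fri, Sat
Jul: 31 days, starts Sun → 5 of Sun, Mon, Tue
Aug: 31 days, starts Wed → 5 of Wed, Thu, Fri ✓
Sep: 30 days, starts Sat → 5 of Sat, Sun
Oct: 31 days, starts Mon → 5 of Mon, Tue, Wed ✓
Nov: 30 days, starts Thu → 5 of Thu, Fri
Dec: 31 days, starts Sat → 5 of Sat, Sun, Mon
Months with five Wednesdays: Jan, May, Aug, Oct.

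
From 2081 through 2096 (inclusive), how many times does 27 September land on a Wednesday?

2

Day of week of September 27 in each year:
2081: Sat, 2082: Sun, 2083: Mon, 2084: Wed ✓, 2085: Thu, 2086: Fri, 2087: Sat, 2088: Mon, 2089: Tue, 2090: Wed ✓, 2091: Thu, 2092: Sat, 2093: Sun, 2094: Mon, 2095: Tue, 2096: Thu
Wednesdays: 2084, 2090.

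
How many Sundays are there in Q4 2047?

2047-10-01 is a Tuesday.
That's 92 days from start to end, counting both.
92 = 7 × 13 + 1, so there are 13 full weeks plus 1 extra day.
Each full week contributes one Sunday: 13 so far.
The 1 extra day is Tue — none qualify.
Total: 13 + 0 = 13.

13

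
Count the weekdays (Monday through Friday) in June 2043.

2043-06-01 is a Monday.
The range spans 30 days (inclusive of both endpoints).
30 = 7 × 4 + 2, so there are 4 full weeks plus 2 extra days.
Each full week contributes 5 weekdays (Mon–Fri): 4 × 5 = 20.
The 2 extra days are Monday, Tuesday — 2 of them qualify.
Total: 20 + 2 = 22.

22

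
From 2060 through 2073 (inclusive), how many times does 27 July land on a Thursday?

Day of week of July 27 in each year:
2060: Tue, 2061: Wed, 2062: Thu ✓, 2063: Fri, 2064: Sun, 2065: Mon, 2066: Tue, 2067: Wed, 2068: Fri, 2069: Sat, 2070: Sun, 2071: Mon, 2072: Wed, 2073: Thu ✓
Thursdays: 2062, 2073.

2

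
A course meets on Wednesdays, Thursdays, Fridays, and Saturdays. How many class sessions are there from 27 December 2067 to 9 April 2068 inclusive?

60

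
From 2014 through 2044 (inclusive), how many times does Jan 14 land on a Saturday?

4

Day of week of January 14 in each year:
2014: Tue, 2015: Wed, 2016: Thu, 2017: Sat ✓, 2018: Sun, 2019: Mon, 2020: Tue, 2021: Thu, 2022: Fri, 2023: Sat ✓, 2024: Sun, 2025: Tue, 2026: Wed, 2027: Thu, 2028: Fri, 2029: Sun, 2030: Mon, 2031: Tue, 2032: Wed, 2033: Fri, 2034: Sat ✓, 2035: Sun, 2036: Mon, 2037: Wed, 2038: Thu, 2039: Fri, 2040: Sat ✓, 2041: Mon, 2042: Tue, 2043: Wed, 2044: Thu
Saturdays: 2017, 2023, 2034, 2040.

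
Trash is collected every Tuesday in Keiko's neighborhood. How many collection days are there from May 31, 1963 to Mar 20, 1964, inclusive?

42 Tuesdays

May 31, 1963 is a Friday.
The range spans 295 days (inclusive of both endpoints).
295 = 7 × 42 + 1, so there are 42 full weeks plus 1 extra day.
Each full week contributes one Tuesday: 42 so far.
The 1 extra day is Fri — none qualify.
Total: 42 + 0 = 42.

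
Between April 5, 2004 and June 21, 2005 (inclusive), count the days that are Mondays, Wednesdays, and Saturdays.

April 5, 2004 is a Monday.
The range spans 443 days (inclusive of both endpoints).
443 = 7 × 63 + 2, so there are 63 full weeks plus 2 extra days.
Each full week contributes 3 days from the set (Mon, Wed, Sat): 63 × 3 = 189.
The 2 extra days are Monday, Tuesday — 1 of them qualifies.
Total: 189 + 1 = 190.

190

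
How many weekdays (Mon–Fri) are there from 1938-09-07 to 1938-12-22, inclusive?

1938-09-07 is a Wednesday.
The range spans 107 days (inclusive of both endpoints).
107 = 7 × 15 + 2, so there are 15 full weeks plus 2 extra days.
Each full week contributes 5 weekdays (Mon–Fri): 15 × 5 = 75.
The 2 extra days are Wednesday, Thursday — 2 of them qualify.
Total: 75 + 2 = 77.

77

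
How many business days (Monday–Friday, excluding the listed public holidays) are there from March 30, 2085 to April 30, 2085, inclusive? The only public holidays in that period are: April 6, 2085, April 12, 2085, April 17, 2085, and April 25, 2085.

18 business days

March 30, 2085 is a Friday.
The range spans 32 days (inclusive of both endpoints).
32 = 7 × 4 + 4, so there are 4 full weeks plus 4 extra days.
Each full week contributes 5 weekdays (Mon–Fri): 4 × 5 = 20.
The 4 extra days are Fri, Sat, Sun, Mon — 2 of them qualify.
Total: 20 + 2 = 22.
Holidays: April 6, 2085 (Fri); April 12, 2085 (Thu); April 17, 2085 (Tue); April 25, 2085 (Wed).
All 4 holidays fall on weekdays, so subtract 4.
Business days: 22 − 4 = 18.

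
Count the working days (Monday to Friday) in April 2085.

1 April 2085 is a Sunday.
The range spans 30 days (inclusive of both endpoints).
30 = 7 × 4 + 2, so there are 4 full weeks plus 2 extra days.
Each full week contributes 5 weekdays (Mon–Fri): 4 × 5 = 20.
The 2 extra days are Sun, Mon — 1 of them qualifies.
Total: 20 + 1 = 21.

21 weekdays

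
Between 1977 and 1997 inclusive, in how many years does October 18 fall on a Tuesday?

4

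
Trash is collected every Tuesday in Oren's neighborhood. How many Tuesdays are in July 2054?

4

1 July 2054 is a Wednesday.
That's 31 days from start to end, counting both.
31 = 7 × 4 + 3, so there are 4 full weeks plus 3 extra days.
Each full week contributes one Tuesday: 4 so far.
The 3 extra days are Wednesday, Thursday, Friday — none qualify.
Total: 4 + 0 = 4.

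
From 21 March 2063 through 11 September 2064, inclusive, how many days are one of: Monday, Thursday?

155

21 March 2063 is a Wednesday.
The range spans 541 days (inclusive of both endpoints).
541 = 7 × 77 + 2, so there are 77 full weeks plus 2 extra days.
Each full week contributes 2 days from the set (Mon, Thu): 77 × 2 = 154.
The 2 extra days are Wednesday, Thursday — 1 of them qualifies.
Total: 154 + 1 = 155.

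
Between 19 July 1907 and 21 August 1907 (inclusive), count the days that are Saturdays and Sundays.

19 July 1907 is a Friday.
That's 34 days from start to end, counting both.
34 = 7 × 4 + 6, so there are 4 full weeks plus 6 extra days.
Each full week contributes 2 days from the set (Sat, Sun): 4 × 2 = 8.
The 6 extra days are Fri, Sat, Sun, Mon, Tue, Wed — 2 of them qualify.
Total: 8 + 2 = 10.

10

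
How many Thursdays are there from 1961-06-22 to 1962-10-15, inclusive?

69

1961-06-22 is a Thursday.
The range spans 481 days (inclusive of both endpoints).
481 = 7 × 68 + 5, so there are 68 full weeks plus 5 extra days.
Each full week contributes one Thursday: 68 so far.
The 5 extra days are Thu, Fri, Sat, Sun, Mon — 1 of them qualifies.
Total: 68 + 1 = 69.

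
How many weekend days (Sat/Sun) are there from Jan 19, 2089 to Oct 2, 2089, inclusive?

74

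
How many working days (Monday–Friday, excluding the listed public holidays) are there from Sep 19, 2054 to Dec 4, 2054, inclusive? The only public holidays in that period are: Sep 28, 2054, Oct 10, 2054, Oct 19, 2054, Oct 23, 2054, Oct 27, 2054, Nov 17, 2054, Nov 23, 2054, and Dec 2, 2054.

Sep 19, 2054 is a Saturday.
The range spans 77 days (inclusive of both endpoints).
77 = 7 × 11, so the span is exactly 11 full weeks.
Each full week contributes 5 weekdays (Mon–Fri): 11 × 5 = 55.
Total: 55.
Holidays: Sep 28, 2054 (Mon); Oct 10, 2054 (Sat); Oct 19, 2054 (Mon); Oct 23, 2054 (Fri); Oct 27, 2054 (Tue); Nov 17, 2054 (Tue); Nov 23, 2054 (Mon); Dec 2, 2054 (Wed).
7 of the 8 holidays fall on weekdays; the rest are weekends and were already excluded.
Business days: 55 − 7 = 48.

48 working days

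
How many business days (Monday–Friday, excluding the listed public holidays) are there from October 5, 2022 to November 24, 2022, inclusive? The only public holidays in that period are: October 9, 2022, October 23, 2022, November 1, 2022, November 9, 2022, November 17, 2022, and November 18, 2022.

33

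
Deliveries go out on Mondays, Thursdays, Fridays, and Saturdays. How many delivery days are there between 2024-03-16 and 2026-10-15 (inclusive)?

539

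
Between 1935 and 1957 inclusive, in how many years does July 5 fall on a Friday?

4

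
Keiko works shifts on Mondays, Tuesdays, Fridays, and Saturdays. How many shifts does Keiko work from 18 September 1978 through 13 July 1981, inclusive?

589

18 September 1978 is a Monday.
That's 1030 days from start to end, counting both.
1030 = 7 × 147 + 1, so there are 147 full weeks plus 1 extra day.
Each full week contributes 4 days from the set (Mon, Tue, Fri, Sat): 147 × 4 = 588.
The 1 extra day is Monday — 1 of them qualifies.
Total: 588 + 1 = 589.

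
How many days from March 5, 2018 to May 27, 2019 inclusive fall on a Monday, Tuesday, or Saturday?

March 5, 2018 is a Monday.
That's 449 days from start to end, counting both.
449 = 7 × 64 + 1, so there are 64 full weeks plus 1 extra day.
Each full week contributes 3 days from the set (Mon, Tue, Sat): 64 × 3 = 192.
The 1 extra day is Mon — 1 of them qualifies.
Total: 192 + 1 = 193.

193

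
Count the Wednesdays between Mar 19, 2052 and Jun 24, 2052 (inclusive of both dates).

14 Wednesdays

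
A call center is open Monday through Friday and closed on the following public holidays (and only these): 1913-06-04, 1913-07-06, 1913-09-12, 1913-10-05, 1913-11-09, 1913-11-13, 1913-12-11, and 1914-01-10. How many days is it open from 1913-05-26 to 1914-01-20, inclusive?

168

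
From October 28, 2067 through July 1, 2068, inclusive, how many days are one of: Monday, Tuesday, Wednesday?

October 28, 2067 is a Friday.
That's 248 days from start to end, counting both.
248 = 7 × 35 + 3, so there are 35 full weeks plus 3 extra days.
Each full week contributes 3 days from the set (Mon, Tue, Wed): 35 × 3 = 105.
The 3 extra days are Fri, Sat, Sun — none qualify.
Total: 105 + 0 = 105.

105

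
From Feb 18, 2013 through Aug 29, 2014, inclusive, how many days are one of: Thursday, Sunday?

159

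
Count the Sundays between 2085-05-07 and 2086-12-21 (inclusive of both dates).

84

2085-05-07 is a Monday.
The range spans 594 days (inclusive of both endpoints).
594 = 7 × 84 + 6, so there are 84 full weeks plus 6 extra days.
Each full week contributes one Sunday: 84 so far.
The 6 extra days are Mon, Tue, Wed, Thu, Fri, Sat — none qualify.
Total: 84 + 0 = 84.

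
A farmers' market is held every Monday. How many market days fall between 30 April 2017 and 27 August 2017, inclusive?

30 April 2017 is a Sunday.
From 30 April 2017 to 27 August 2017 is 120 days inclusive.
120 = 7 × 17 + 1, so there are 17 full weeks plus 1 extra day.
Each full week contributes one Monday: 17 so far.
The 1 extra day is Sunday — none qualify.
Total: 17 + 0 = 17.

17 Mondays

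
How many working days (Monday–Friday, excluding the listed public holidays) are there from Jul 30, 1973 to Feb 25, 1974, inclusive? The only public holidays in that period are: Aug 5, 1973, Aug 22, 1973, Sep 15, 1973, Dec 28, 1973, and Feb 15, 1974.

148 working days

Jul 30, 1973 is a Monday.
From Jul 30, 1973 to Feb 25, 1974 is 211 days inclusive.
211 = 7 × 30 + 1, so there are 30 full weeks plus 1 extra day.
Each full week contributes 5 weekdays (Mon–Fri): 30 × 5 = 150.
The 1 extra day is Monday — 1 of them qualifies.
Total: 150 + 1 = 151.
Holidays: Aug 5, 1973 (Sun); Aug 22, 1973 (Wed); Sep 15, 1973 (Sat); Dec 28, 1973 (Fri); Feb 15, 1974 (Fri).
3 of the 5 holidays fall on weekdays; the rest are weekends and were already excluded.
Business days: 151 − 3 = 148.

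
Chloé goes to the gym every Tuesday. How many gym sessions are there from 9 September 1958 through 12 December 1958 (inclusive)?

9 September 1958 is a Tuesday.
From 9 September 1958 to 12 December 1958 is 95 days inclusive.
95 = 7 × 13 + 4, so there are 13 full weeks plus 4 extra days.
Each full week contributes one Tuesday: 13 so far.
The 4 extra days are Tue, Wed, Thu, Fri — 1 of them qualifies.
Total: 13 + 1 = 14.

14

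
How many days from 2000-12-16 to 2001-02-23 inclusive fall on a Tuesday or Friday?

2000-12-16 is a Saturday.
The range spans 70 days (inclusive of both endpoints).
70 = 7 × 10, so the span is exactly 10 full weeks.
Each full week contributes 2 days from the set (Tue, Fri): 10 × 2 = 20.
Total: 20.

20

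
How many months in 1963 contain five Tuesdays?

A month has five Tuesdays exactly when Tuesday falls within its first (length − 28) days.
Jan: 31 days, starts Tue → 5 of Tue, Wed, Thu ✓
Feb: 28 days, starts Fri → 5 of (none)
Mar: 31 days, starts Fri → 5 of Fri, Sat, Sun
Apr: 30 days, starts Mon → 5 of Mon, Tue ✓
May: 31 days, starts Wed → 5 of Wed, Thu, Fri
Jun: 30 days, starts Sat → 5 of Sat, Sun
Jul: 31 days, starts Mon → 5 of Mon, Tue, Wed ✓
Aug: 31 days, starts Thu → 5 of Thu, Fri, Sat
Sep: 30 days, starts Sun → 5 of Sun, Mon
Oct: 31 days, starts Tue → 5 of Tue, Wed, Thu ✓
Nov: 30 days, starts Fri → 5 of Fri, Sat
Dec: 31 days, starts Sun → 5 of Sun, Mon, Tue ✓
Months with five Tuesdays: Jan, Apr, Jul, Oct, Dec.

5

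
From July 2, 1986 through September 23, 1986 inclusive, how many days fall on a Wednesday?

12

July 2, 1986 is a Wednesday.
That's 84 days from start to end, counting both.
84 = 7 × 12, so the span is exactly 12 full weeks.
Each full week contributes one Wednesday: 12 so far.
Total: 12.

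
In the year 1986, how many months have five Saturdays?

A month has five Saturdays exactly when Saturday falls within its first (length − 28) days.
Jan: 31 days, starts Wed → 5 of Wed, Thu, Fri
Feb: 28 days, starts Sat → 5 of (none)
Mar: 31 days, starts Sat → 5 of Sat, Sun, Mon ✓
Apr: 30 days, starts Tue → 5 of Tue, Wed
May: 31 days, starts Thu → 5 of Thu, Fri, Sat ✓
Jun: 30 days, starts Sun → 5 of Sun, Mon
Jul: 31 days, starts Tue → 5 of Tue, Wed, Thu
Aug: 31 days, starts Fri → 5 of Fri, Sat, Sun ✓
Sep: 30 days, starts Mon → 5 of Mon, Tue
Oct: 31 days, starts Wed → 5 of Wed, Thu, Fri
Nov: 30 days, starts Sat → 5 of Sat, Sun ✓
Dec: 31 days, starts Mon → 5 of Mon, Tue, Wed
Months with five Saturdays: Mar, May, Aug, Nov.

4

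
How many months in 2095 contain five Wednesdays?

4

A month has five Wednesdays exactly when Wednesday falls within its first (length − 28) days.
Jan: 31 days, starts Sat → 5 of Sat, Sun, Mon
Feb: 28 days, starts Tue → 5 of (none)
Mar: 31 days, starts Tue → 5 of Tue, Wed, Thu ✓
Apr: 30 days, starts Fri → 5 of Fri, Sat
May: 31 days, starts Sun → 5 of Sun, Mon, Tue
Jun: 30 days, starts Wed → 5 of Wed, Thu ✓
Jul: 31 days, starts Fri → 5 of Fri, Sat, Sun
Aug: 31 days, starts Mon → 5 of Mon, Tue, Wed ✓
Sep: 30 days, starts Thu → 5 of Thu, Fri
Oct: 31 days, starts Sat → 5 of Sat, Sun, Mon
Nov: 30 days, starts Tue → 5 of Tue, Wed ✓
Dec: 31 days, starts Thu → 5 of Thu, Fri, Sat
Months with five Wednesdays: Mar, Jun, Aug, Nov.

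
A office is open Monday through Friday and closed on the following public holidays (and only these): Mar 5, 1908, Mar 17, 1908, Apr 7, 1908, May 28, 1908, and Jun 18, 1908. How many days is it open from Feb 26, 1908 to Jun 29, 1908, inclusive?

84

Feb 26, 1908 is a Wednesday.
From Feb 26, 1908 to Jun 29, 1908 is 125 days inclusive.
125 = 7 × 17 + 6, so there are 17 full weeks plus 6 extra days.
Each full week contributes 5 weekdays (Mon–Fri): 17 × 5 = 85.
The 6 extra days are Wed, Thu, Fri, Sat, Sun, Mon — 4 of them qualify.
Total: 85 + 4 = 89.
Holidays: Mar 5, 1908 (Thu); Mar 17, 1908 (Tue); Apr 7, 1908 (Tue); May 28, 1908 (Thu); Jun 18, 1908 (Thu).
All 5 holidays fall on weekdays, so subtract 5.
Business days: 89 − 5 = 84.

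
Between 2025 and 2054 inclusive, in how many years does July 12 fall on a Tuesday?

4

Day of week of July 12 in each year:
2025: Sat, 2026: Sun, 2027: Mon, 2028: Wed, 2029: Thu, 2030: Fri, 2031: Sat, 2032: Mon, 2033: Tue ✓, 2034: Wed, 2035: Thu, 2036: Sat, 2037: Sun, 2038: Mon, 2039: Tue ✓, 2040: Thu, 2041: Fri, 2042: Sat, 2043: Sun, 2044: Tue ✓, 2045: Wed, 2046: Thu, 2047: Fri, 2048: Sun, 2049: Mon, 2050: Tue ✓, 2051: Wed, 2052: Fri, 2053: Sat, 2054: Sun
Tuesdays: 2033, 2039, 2044, 2050.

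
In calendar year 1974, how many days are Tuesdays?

53

January 1, 1974 is a Tuesday.
From January 1, 1974 to December 31, 1974 is 365 days inclusive.
365 = 7 × 52 + 1, so there are 52 full weeks plus 1 extra day.
Each full week contributes one Tuesday: 52 so far.
The 1 extra day is Tuesday — 1 of them qualifies.
Total: 52 + 1 = 53.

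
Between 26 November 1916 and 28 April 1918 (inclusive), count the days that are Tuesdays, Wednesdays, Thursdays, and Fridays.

296

26 November 1916 is a Sunday.
That's 519 days from start to end, counting both.
519 = 7 × 74 + 1, so there are 74 full weeks plus 1 extra day.
Each full week contributes 4 days from the set (Tue, Wed, Thu, Fri): 74 × 4 = 296.
The 1 extra day is Sun — none qualify.
Total: 296 + 0 = 296.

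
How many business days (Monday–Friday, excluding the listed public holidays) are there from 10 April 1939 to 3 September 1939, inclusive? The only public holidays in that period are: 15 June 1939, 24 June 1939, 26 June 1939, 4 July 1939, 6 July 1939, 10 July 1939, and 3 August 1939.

10 April 1939 is a Monday.
The range spans 147 days (inclusive of both endpoints).
147 = 7 × 21, so the span is exactly 21 full weeks.
Each full week contributes 5 weekdays (Mon–Fri): 21 × 5 = 105.
Holidays: 15 June 1939 (Thu); 24 June 1939 (Sat); 26 June 1939 (Mon); 4 July 1939 (Tue); 6 July 1939 (Thu); 10 July 1939 (Mon); 3 August 1939 (Thu).
6 of the 7 holidays fall on weekdays; the rest are weekends and were already excluded.
Business days: 105 − 6 = 99.

99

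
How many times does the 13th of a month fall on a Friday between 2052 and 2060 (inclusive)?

Friday-the-13ths by year:
2052: Sep, Dec
2053: Jun
2054: Feb, Mar, Nov
2055: Aug
2056: Oct
2057: Apr, Jul
2058: Sep, Dec
2059: Jun
2060: Feb, Aug

15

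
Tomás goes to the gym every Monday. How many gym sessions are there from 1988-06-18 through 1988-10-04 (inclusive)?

16 Mondays

1988-06-18 is a Saturday.
The range spans 109 days (inclusive of both endpoints).
109 = 7 × 15 + 4, so there are 15 full weeks plus 4 extra days.
Each full week contributes one Monday: 15 so far.
The 4 extra days are Sat, Sun, Mon, Tue — 1 of them qualifies.
Total: 15 + 1 = 16.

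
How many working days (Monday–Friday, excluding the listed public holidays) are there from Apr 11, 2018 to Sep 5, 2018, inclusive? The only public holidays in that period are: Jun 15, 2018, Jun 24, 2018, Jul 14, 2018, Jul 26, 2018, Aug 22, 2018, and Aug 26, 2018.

103

Apr 11, 2018 is a Wednesday.
The range spans 148 days (inclusive of both endpoints).
148 = 7 × 21 + 1, so there are 21 full weeks plus 1 extra day.
Each full week contributes 5 weekdays (Mon–Fri): 21 × 5 = 105.
The 1 extra day is Wednesday — 1 of them qualifies.
Total: 105 + 1 = 106.
Holidays: Jun 15, 2018 (Fri); Jun 24, 2018 (Sun); Jul 14, 2018 (Sat); Jul 26, 2018 (Thu); Aug 22, 2018 (Wed); Aug 26, 2018 (Sun).
3 of the 6 holidays fall on weekdays; the rest are weekends and were already excluded.
Business days: 106 − 3 = 103.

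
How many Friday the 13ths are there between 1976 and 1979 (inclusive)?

7

Friday-the-13ths by year:
1976: Feb, Aug
1977: May
1978: Jan, Oct
1979: Apr, Jul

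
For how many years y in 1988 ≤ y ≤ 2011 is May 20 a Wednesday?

3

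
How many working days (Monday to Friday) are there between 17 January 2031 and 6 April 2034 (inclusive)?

840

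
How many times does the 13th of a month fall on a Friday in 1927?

1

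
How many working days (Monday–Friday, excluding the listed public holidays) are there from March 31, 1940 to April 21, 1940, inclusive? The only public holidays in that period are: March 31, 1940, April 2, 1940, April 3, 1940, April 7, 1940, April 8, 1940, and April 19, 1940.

11

March 31, 1940 is a Sunday.
From March 31, 1940 to April 21, 1940 is 22 days inclusive.
22 = 7 × 3 + 1, so there are 3 full weeks plus 1 extra day.
Each full week contributes 5 weekdays (Mon–Fri): 3 × 5 = 15.
The 1 extra day is Sunday — none qualify.
Total: 15 + 0 = 15.
Holidays: March 31, 1940 (Sun); April 2, 1940 (Tue); April 3, 1940 (Wed); April 7, 1940 (Sun); April 8, 1940 (Mon); April 19, 1940 (Fri).
4 of the 6 holidays fall on weekdays; the rest are weekends and were already excluded.
Business days: 15 − 4 = 11.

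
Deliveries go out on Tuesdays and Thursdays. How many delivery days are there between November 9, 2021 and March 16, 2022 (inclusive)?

November 9, 2021 is a Tuesday.
The range spans 128 days (inclusive of both endpoints).
128 = 7 × 18 + 2, so there are 18 full weeks plus 2 extra days.
Each full week contributes 2 days from the set (Tue, Thu): 18 × 2 = 36.
The 2 extra days are Tuesday, Wednesday — 1 of them qualifies.
Total: 36 + 1 = 37.

37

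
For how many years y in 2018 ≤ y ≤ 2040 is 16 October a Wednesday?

3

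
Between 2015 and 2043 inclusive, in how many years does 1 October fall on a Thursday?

Day of week of October 1 in each year:
2015: Thu ✓, 2016: Sat, 2017: Sun, 2018: Mon, 2019: Tue, 2020: Thu ✓, 2021: Fri, 2022: Sat, 2023: Sun, 2024: Tue, 2025: Wed, 2026: Thu ✓, 2027: Fri, 2028: Sun, 2029: Mon, 2030: Tue, 2031: Wed, 2032: Fri, 2033: Sat, 2034: Sun, 2035: Mon, 2036: Wed, 2037: Thu ✓, 2038: Fri, 2039: Sat, 2040: Mon, 2041: Tue, 2042: Wed, 2043: Thu ✓
Thursdays: 2015, 2020, 2026, 2037, 2043.

5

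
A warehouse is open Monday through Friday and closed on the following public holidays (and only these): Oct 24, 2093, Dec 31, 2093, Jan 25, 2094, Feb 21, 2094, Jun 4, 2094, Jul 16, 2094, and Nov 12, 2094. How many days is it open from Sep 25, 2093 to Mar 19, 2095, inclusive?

381 business days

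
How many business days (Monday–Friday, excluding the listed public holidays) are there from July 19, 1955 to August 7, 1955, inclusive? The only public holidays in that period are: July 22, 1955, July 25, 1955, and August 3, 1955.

11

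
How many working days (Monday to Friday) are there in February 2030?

2030-02-01 is a Friday.
From 2030-02-01 to 2030-02-28 is 28 days inclusive.
28 = 7 × 4, so the span is exactly 4 full weeks.
Each full week contributes 5 weekdays (Mon–Fri): 4 × 5 = 20.
Total: 20.

20 weekdays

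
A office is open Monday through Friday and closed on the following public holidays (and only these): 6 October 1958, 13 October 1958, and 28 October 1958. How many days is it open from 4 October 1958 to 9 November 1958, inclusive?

4 October 1958 is a Saturday.
From 4 October 1958 to 9 November 1958 is 37 days inclusive.
37 = 7 × 5 + 2, so there are 5 full weeks plus 2 extra days.
Each full week contributes 5 weekdays (Mon–Fri): 5 × 5 = 25.
The 2 extra days are Sat, Sun — none qualify.
Total: 25 + 0 = 25.
Holidays: 6 October 1958 (Mon); 13 October 1958 (Mon); 28 October 1958 (Tue).
All 3 holidays fall on weekdays, so subtract 3.
Business days: 25 − 3 = 22.

22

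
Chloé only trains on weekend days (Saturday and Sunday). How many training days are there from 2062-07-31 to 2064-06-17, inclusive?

196

2062-07-31 is a Monday.
The range spans 688 days (inclusive of both endpoints).
688 = 7 × 98 + 2, so there are 98 full weeks plus 2 extra days.
Each full week contributes 2 weekend days (Sat, Sun): 98 × 2 = 196.
The 2 extra days are Mon, Tue — none qualify.
Total: 196 + 0 = 196.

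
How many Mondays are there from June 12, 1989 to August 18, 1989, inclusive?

10

June 12, 1989 is a Monday.
The range spans 68 days (inclusive of both endpoints).
68 = 7 × 9 + 5, so there are 9 full weeks plus 5 extra days.
Each full week contributes one Monday: 9 so far.
The 5 extra days are Mon, Tue, Wed, Thu, Fri — 1 of them qualifies.
Total: 9 + 1 = 10.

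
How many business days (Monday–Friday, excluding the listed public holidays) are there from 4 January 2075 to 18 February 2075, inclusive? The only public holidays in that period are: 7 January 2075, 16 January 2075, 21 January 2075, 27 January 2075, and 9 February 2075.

4 January 2075 is a Friday.
From 4 January 2075 to 18 February 2075 is 46 days inclusive.
46 = 7 × 6 + 4, so there are 6 full weeks plus 4 extra days.
Each full week contributes 5 weekdays (Mon–Fri): 6 × 5 = 30.
The 4 extra days are Friday, Saturday, Sunday, Monday — 2 of them qualify.
Total: 30 + 2 = 32.
Holidays: 7 January 2075 (Mon); 16 January 2075 (Wed); 21 January 2075 (Mon); 27 January 2075 (Sun); 9 February 2075 (Sat).
3 of the 5 holidays fall on weekdays; the rest are weekends and were already excluded.
Business days: 32 − 3 = 29.

29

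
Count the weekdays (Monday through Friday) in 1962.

January 1, 1962 is a Monday.
That's 365 days from start to end, counting both.
365 = 7 × 52 + 1, so there are 52 full weeks plus 1 extra day.
Each full week contributes 5 weekdays (Mon–Fri): 52 × 5 = 260.
The 1 extra day is Mon — 1 of them qualifies.
Total: 260 + 1 = 261.

261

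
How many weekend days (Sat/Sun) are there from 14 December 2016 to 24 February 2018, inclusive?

125

14 December 2016 is a Wednesday.
That's 438 days from start to end, counting both.
438 = 7 × 62 + 4, so there are 62 full weeks plus 4 extra days.
Each full week contributes 2 weekend days (Sat, Sun): 62 × 2 = 124.
The 4 extra days are Wed, Thu, Fri, Sat — 1 of them qualifies.
Total: 124 + 1 = 125.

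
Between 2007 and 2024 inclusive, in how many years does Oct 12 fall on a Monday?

3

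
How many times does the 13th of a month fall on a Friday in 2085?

2

The 13th falls on a Friday when the month's 13th has weekday Fri.
Jan 13 is Sat; Feb 13 is Tue; Mar 13 is Tue; Apr 13 is Fri ✓; May 13 is Sun; Jun 13 is Wed; Jul 13 is Fri ✓; Aug 13 is Mon; Sep 13 is Thu; Oct 13 is Sat; Nov 13 is Tue; Dec 13 is Thu.
Friday the 13ths: Apr, Jul.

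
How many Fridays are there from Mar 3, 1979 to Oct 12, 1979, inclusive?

32 Fridays

Mar 3, 1979 is a Saturday.
From Mar 3, 1979 to Oct 12, 1979 is 224 days inclusive.
224 = 7 × 32, so the span is exactly 32 full weeks.
Each full week contributes one Friday: 32 so far.
Total: 32.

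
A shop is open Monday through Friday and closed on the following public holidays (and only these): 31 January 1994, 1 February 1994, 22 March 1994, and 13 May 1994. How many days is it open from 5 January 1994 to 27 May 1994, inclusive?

5 January 1994 is a Wednesday.
From 5 January 1994 to 27 May 1994 is 143 days inclusive.
143 = 7 × 20 + 3, so there are 20 full weeks plus 3 extra days.
Each full week contributes 5 weekdays (Mon–Fri): 20 × 5 = 100.
The 3 extra days are Wed, Thu, Fri — 3 of them qualify.
Total: 100 + 3 = 103.
Holidays: 31 January 1994 (Mon); 1 February 1994 (Tue); 22 March 1994 (Tue); 13 May 1994 (Fri).
All 4 holidays fall on weekdays, so subtract 4.
Business days: 103 − 4 = 99.

99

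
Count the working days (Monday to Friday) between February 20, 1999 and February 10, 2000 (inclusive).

254

February 20, 1999 is a Saturday.
That's 356 days from start to end, counting both.
356 = 7 × 50 + 6, so there are 50 full weeks plus 6 extra days.
Each full week contributes 5 weekdays (Mon–Fri): 50 × 5 = 250.
The 6 extra days are Saturday, Sunday, Monday, Tuesday, Wednesday, Thursday — 4 of them qualify.
Total: 250 + 4 = 254.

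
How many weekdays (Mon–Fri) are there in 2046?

2046-01-01 is a Monday.
The range spans 365 days (inclusive of both endpoints).
365 = 7 × 52 + 1, so there are 52 full weeks plus 1 extra day.
Each full week contributes 5 weekdays (Mon–Fri): 52 × 5 = 260.
The 1 extra day is Monday — 1 of them qualifies.
Total: 260 + 1 = 261.

261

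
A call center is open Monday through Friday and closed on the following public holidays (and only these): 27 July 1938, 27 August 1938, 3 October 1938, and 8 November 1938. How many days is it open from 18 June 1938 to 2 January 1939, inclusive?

18 June 1938 is a Saturday.
From 18 June 1938 to 2 January 1939 is 199 days inclusive.
199 = 7 × 28 + 3, so there are 28 full weeks plus 3 extra days.
Each full week contributes 5 weekdays (Mon–Fri): 28 × 5 = 140.
The 3 extra days are Sat, Sun, Mon — 1 of them qualifies.
Total: 140 + 1 = 141.
Holidays: 27 July 1938 (Wed); 27 August 1938 (Sat); 3 October 1938 (Mon); 8 November 1938 (Tue).
3 of the 4 holidays fall on weekdays; the rest are weekends and were already excluded.
Business days: 141 − 3 = 138.

138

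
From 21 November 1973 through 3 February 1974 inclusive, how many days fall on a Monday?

21 November 1973 is a Wednesday.
The range spans 75 days (inclusive of both endpoints).
75 = 7 × 10 + 5, so there are 10 full weeks plus 5 extra days.
Each full week contributes one Monday: 10 so far.
The 5 extra days are Wed, Thu, Fri, Sat, Sun — none qualify.
Total: 10 + 0 = 10.

10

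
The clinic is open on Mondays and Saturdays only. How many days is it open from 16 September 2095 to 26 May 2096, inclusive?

16 September 2095 is a Friday.
From 16 September 2095 to 26 May 2096 is 254 days inclusive.
254 = 7 × 36 + 2, so there are 36 full weeks plus 2 extra days.
Each full week contributes 2 days from the set (Mon, Sat): 36 × 2 = 72.
The 2 extra days are Friday, Saturday — 1 of them qualifies.
Total: 72 + 1 = 73.

73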